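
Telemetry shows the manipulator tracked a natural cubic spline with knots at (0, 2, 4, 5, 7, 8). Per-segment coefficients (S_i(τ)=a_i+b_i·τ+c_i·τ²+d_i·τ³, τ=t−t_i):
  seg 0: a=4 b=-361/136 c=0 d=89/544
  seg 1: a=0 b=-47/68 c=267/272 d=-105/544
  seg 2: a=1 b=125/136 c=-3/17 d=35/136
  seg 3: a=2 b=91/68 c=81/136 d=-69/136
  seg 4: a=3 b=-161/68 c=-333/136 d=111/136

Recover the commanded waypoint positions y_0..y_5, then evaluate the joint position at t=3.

y_0 = S_0(0) = a_0 = 4
y_1 = S_1(0) = a_1 = 0
y_2 = S_2(0) = a_2 = 1
y_3 = S_3(0) = a_3 = 2
y_4 = S_4(0) = a_4 = 3
y_5 = S_4(1) = -1
t_q=3 is in segment 1 (τ=1); S_1(τ)=53/544

y_0=4 y_1=0 y_2=1 y_3=2 y_4=3 y_5=-1
S(3) = 53/544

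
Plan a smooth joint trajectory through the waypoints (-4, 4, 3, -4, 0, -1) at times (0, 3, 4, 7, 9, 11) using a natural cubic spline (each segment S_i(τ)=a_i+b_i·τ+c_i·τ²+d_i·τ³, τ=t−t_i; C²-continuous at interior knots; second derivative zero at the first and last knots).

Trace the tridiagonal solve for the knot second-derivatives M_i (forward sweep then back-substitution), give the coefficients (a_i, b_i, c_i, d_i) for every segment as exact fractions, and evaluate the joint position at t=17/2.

  seg 0: a=-4 b=5489/1404 c=0 d=-1745/12636
  seg 1: a=4 b=127/702 c=-1745/1404 d=29/468
  seg 2: a=3 b=-2975/1404 c=-371/351 d=4151/12636
  seg 3: a=-4 b=287/702 c=889/468 d=-775/1404
  seg 4: a=0 b=971/702 c=-661/468 d=661/2808
S(17/2) = -281/288

Δ: Δ0=8/3, Δ1=-1, Δ2=-7/3, Δ3=2, Δ4=-1/2
row 1: diag=8, rhs=-22; c'=1/8, d'=-11/4
row 2: denom=8−1·1/8=63/8; d'=(-8−1·-11/4)/(63/8)=-2/3
row 3: denom=10−3·8/21=62/7; d'=(26−3·-2/3)/(62/7)=98/31
row 4: denom=8−2·7/31=234/31; d'=(-15−2·98/31)/(234/31)=-661/234
back: M4=-661/234
back: M3=98/31−7/31·-661/234=889/234
back: M2=-2/3−8/21·889/234=-742/351
back: M1=-11/4−1/8·-742/351=-1745/702
M: M0=0, M1=-1745/702, M2=-742/351, M3=889/234, M4=-661/234, M5=0
seg 0: a=-4, c=M0/2=0, d=(M1−M0)/(6·3)=-1745/12636, b=Δ0−h0·(2M0+M1)/6=5489/1404
seg 1: a=4, c=M1/2=-1745/1404, d=(M2−M1)/(6·1)=29/468, b=Δ1−h1·(2M1+M2)/6=127/702
seg 2: a=3, c=M2/2=-371/351, d=(M3−M2)/(6·3)=4151/12636, b=Δ2−h2·(2M2+M3)/6=-2975/1404
seg 3: a=-4, c=M3/2=889/468, d=(M4−M3)/(6·2)=-775/1404, b=Δ3−h3·(2M3+M4)/6=287/702
seg 4: a=0, c=M4/2=-661/468, d=(M5−M4)/(6·2)=661/2808, b=Δ4−h4·(2M4+M5)/6=971/702
t_q=17/2 → seg 3, τ=3/2; S=-4+287/702·τ+889/468·τ²+-775/1404·τ³=-281/288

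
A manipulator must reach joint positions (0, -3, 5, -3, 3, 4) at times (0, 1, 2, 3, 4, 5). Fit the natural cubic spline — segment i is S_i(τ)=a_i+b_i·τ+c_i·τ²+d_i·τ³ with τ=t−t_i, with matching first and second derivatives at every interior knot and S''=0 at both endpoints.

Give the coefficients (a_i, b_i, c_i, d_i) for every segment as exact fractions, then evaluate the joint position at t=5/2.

  seg 0: a=0 b=-1544/209 c=0 d=917/209
  seg 1: a=-3 b=1207/209 c=2751/209 d=-2286/209
  seg 2: a=5 b=-149/209 c=-4107/209 d=136/11
  seg 3: a=-3 b=-611/209 c=3645/209 d=-1780/209
  seg 4: a=3 b=1339/209 c=-1695/209 d=565/209
S(5/2) = 97/76

Δ: Δ0=-3, Δ1=8, Δ2=-8, Δ3=6, Δ4=1
row 1: diag=4, rhs=66; c'=1/4, d'=33/2
row 2: denom=4−1·1/4=15/4; d'=(-96−1·33/2)/(15/4)=-30
row 3: denom=4−1·4/15=56/15; d'=(84−1·-30)/(56/15)=855/28
row 4: denom=4−1·15/56=209/56; d'=(-30−1·855/28)/(209/56)=-3390/209
back: M4=-3390/209
back: M3=855/28−15/56·-3390/209=7290/209
back: M2=-30−4/15·7290/209=-8214/209
back: M1=33/2−1/4·-8214/209=5502/209
M: M0=0, M1=5502/209, M2=-8214/209, M3=7290/209, M4=-3390/209, M5=0
seg 0: a=0, c=M0/2=0, d=(M1−M0)/(6·1)=917/209, b=Δ0−h0·(2M0+M1)/6=-1544/209
seg 1: a=-3, c=M1/2=2751/209, d=(M2−M1)/(6·1)=-2286/209, b=Δ1−h1·(2M1+M2)/6=1207/209
seg 2: a=5, c=M2/2=-4107/209, d=(M3−M2)/(6·1)=136/11, b=Δ2−h2·(2M2+M3)/6=-149/209
seg 3: a=-3, c=M3/2=3645/209, d=(M4−M3)/(6·1)=-1780/209, b=Δ3−h3·(2M3+M4)/6=-611/209
seg 4: a=3, c=M4/2=-1695/209, d=(M5−M4)/(6·1)=565/209, b=Δ4−h4·(2M4+M5)/6=1339/209
t_q=5/2 → seg 2, τ=1/2; S=5+-149/209·τ+-4107/209·τ²+136/11·τ³=97/76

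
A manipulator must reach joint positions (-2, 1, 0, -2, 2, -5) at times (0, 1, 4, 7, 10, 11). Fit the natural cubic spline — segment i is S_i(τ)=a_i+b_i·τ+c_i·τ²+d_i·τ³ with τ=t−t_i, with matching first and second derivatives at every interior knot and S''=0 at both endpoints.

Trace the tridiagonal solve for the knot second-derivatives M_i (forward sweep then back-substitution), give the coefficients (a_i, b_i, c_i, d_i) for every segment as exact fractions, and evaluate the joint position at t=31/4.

  seg 0: a=-2 b=7921/2331 c=0 d=-928/2331
  seg 1: a=1 b=5137/2331 c=-928/777 d=2438/20979
  seg 2: a=0 b=-4253/2331 c=-346/2331 d=101/567
  seg 3: a=-2 b=4882/2331 c=3391/2331 d=-11947/20979
  seg 4: a=2 b=-10613/2331 c=-2852/777 d=2852/2331
S(31/4) = 2467/16576

Δ: Δ0=3, Δ1=-1/3, Δ2=-2/3, Δ3=4/3, Δ4=-7
row 1: diag=8, rhs=-20; c'=3/8, d'=-5/2
row 2: denom=12−3·3/8=87/8; d'=(-2−3·-5/2)/(87/8)=44/87
row 3: denom=12−3·8/29=324/29; d'=(12−3·44/87)/(324/29)=76/81
row 4: denom=8−3·29/108=259/36; d'=(-50−3·76/81)/(259/36)=-5704/777
back: M4=-5704/777
back: M3=76/81−29/108·-5704/777=6782/2331
back: M2=44/87−8/29·6782/2331=-692/2331
back: M1=-5/2−3/8·-692/2331=-1856/777
M: M0=0, M1=-1856/777, M2=-692/2331, M3=6782/2331, M4=-5704/777, M5=0
seg 0: a=-2, c=M0/2=0, d=(M1−M0)/(6·1)=-928/2331, b=Δ0−h0·(2M0+M1)/6=7921/2331
seg 1: a=1, c=M1/2=-928/777, d=(M2−M1)/(6·3)=2438/20979, b=Δ1−h1·(2M1+M2)/6=5137/2331
seg 2: a=0, c=M2/2=-346/2331, d=(M3−M2)/(6·3)=101/567, b=Δ2−h2·(2M2+M3)/6=-4253/2331
seg 3: a=-2, c=M3/2=3391/2331, d=(M4−M3)/(6·3)=-11947/20979, b=Δ3−h3·(2M3+M4)/6=4882/2331
seg 4: a=2, c=M4/2=-2852/777, d=(M5−M4)/(6·1)=2852/2331, b=Δ4−h4·(2M4+M5)/6=-10613/2331
t_q=31/4 → seg 3, τ=3/4; S=-2+4882/2331·τ+3391/2331·τ²+-11947/20979·τ³=2467/16576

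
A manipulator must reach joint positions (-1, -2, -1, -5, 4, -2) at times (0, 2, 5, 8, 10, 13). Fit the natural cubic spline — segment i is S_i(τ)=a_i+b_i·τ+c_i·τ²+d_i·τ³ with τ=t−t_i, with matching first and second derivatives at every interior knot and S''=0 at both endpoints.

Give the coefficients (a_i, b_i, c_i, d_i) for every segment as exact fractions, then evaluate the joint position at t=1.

Δ: Δ0=-1/2, Δ1=1/3, Δ2=-4/3, Δ3=9/2, Δ4=-2
row 1: diag=10, rhs=5; c'=3/10, d'=1/2
row 2: denom=12−3·3/10=111/10; d'=(-10−3·1/2)/(111/10)=-115/111
row 3: denom=10−3·10/37=340/37; d'=(35−3·-115/111)/(340/37)=141/34
row 4: denom=10−2·37/170=813/85; d'=(-39−2·141/34)/(813/85)=-1340/271
back: M4=-1340/271
back: M3=141/34−37/170·-1340/271=2831/542
back: M2=-115/111−10/37·2831/542=-1990/813
back: M1=1/2−3/10·-1990/813=669/542
M: M0=0, M1=669/542, M2=-1990/813, M3=2831/542, M4=-1340/271, M5=0
seg 0: a=-1, c=M0/2=0, d=(M1−M0)/(6·2)=223/2168, b=Δ0−h0·(2M0+M1)/6=-247/271
seg 1: a=-2, c=M1/2=669/1084, d=(M2−M1)/(6·3)=-5987/29268, b=Δ1−h1·(2M1+M2)/6=175/542
seg 2: a=-1, c=M2/2=-995/813, d=(M3−M2)/(6·3)=12473/29268, b=Δ2−h2·(2M2+M3)/6=-1623/1084
seg 3: a=-5, c=M3/2=2831/1084, d=(M4−M3)/(6·2)=-1837/2168, b=Δ3−h3·(2M3+M4)/6=1445/542
seg 4: a=4, c=M4/2=-670/271, d=(M5−M4)/(6·3)=670/2439, b=Δ4−h4·(2M4+M5)/6=798/271
t_q=1 → seg 0, τ=1; S=-1+-247/271·τ+0·τ²+223/2168·τ³=-3921/2168

  seg 0: a=-1 b=-247/271 c=0 d=223/2168
  seg 1: a=-2 b=175/542 c=669/1084 d=-5987/29268
  seg 2: a=-1 b=-1623/1084 c=-995/813 d=12473/29268
  seg 3: a=-5 b=1445/542 c=2831/1084 d=-1837/2168
  seg 4: a=4 b=798/271 c=-670/271 d=670/2439
S(1) = -3921/2168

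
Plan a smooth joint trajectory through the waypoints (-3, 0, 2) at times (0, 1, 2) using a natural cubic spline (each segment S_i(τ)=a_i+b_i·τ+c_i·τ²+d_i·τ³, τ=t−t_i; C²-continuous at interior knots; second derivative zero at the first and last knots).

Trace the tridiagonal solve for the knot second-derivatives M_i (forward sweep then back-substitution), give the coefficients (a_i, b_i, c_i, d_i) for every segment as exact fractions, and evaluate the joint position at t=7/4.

Δ: Δ0=3, Δ1=2
row 1: diag=4, rhs=-6; c'=1/4, d'=-3/2
back: M1=-3/2
M: M0=0, M1=-3/2, M2=0
seg 0: a=-3, c=M0/2=0, d=(M1−M0)/(6·1)=-1/4, b=Δ0−h0·(2M0+M1)/6=13/4
seg 1: a=0, c=M1/2=-3/4, d=(M2−M1)/(6·1)=1/4, b=Δ1−h1·(2M1+M2)/6=5/2
t_q=7/4 → seg 1, τ=3/4; S=0+5/2·τ+-3/4·τ²+1/4·τ³=399/256

  seg 0: a=-3 b=13/4 c=0 d=-1/4
  seg 1: a=0 b=5/2 c=-3/4 d=1/4
S(7/4) = 399/256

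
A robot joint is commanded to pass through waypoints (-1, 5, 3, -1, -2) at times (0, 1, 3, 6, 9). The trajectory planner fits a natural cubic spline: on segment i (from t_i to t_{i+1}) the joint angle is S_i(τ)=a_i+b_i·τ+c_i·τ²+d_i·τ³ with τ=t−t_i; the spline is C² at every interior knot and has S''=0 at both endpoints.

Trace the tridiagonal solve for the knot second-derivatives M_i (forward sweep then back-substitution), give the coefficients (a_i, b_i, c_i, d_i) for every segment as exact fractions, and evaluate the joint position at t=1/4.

  seg 0: a=-1 b=4471/618 c=0 d=-763/618
  seg 1: a=5 b=1091/309 c=-763/206 d=889/1236
  seg 2: a=3 b=-820/309 c=63/103 d=-53/927
  seg 3: a=-1 b=-163/309 c=10/103 d=-10/927
S(1/4) = 10407/13184

Δ: Δ0=6, Δ1=-1, Δ2=-4/3, Δ3=-1/3
row 1: diag=6, rhs=-42; c'=1/3, d'=-7
row 2: denom=10−2·1/3=28/3; d'=(-2−2·-7)/(28/3)=9/7
row 3: denom=12−3·9/28=309/28; d'=(6−3·9/7)/(309/28)=20/103
back: M3=20/103
back: M2=9/7−9/28·20/103=126/103
back: M1=-7−1/3·126/103=-763/103
M: M0=0, M1=-763/103, M2=126/103, M3=20/103, M4=0
seg 0: a=-1, c=M0/2=0, d=(M1−M0)/(6·1)=-763/618, b=Δ0−h0·(2M0+M1)/6=4471/618
seg 1: a=5, c=M1/2=-763/206, d=(M2−M1)/(6·2)=889/1236, b=Δ1−h1·(2M1+M2)/6=1091/309
seg 2: a=3, c=M2/2=63/103, d=(M3−M2)/(6·3)=-53/927, b=Δ2−h2·(2M2+M3)/6=-820/309
seg 3: a=-1, c=M3/2=10/103, d=(M4−M3)/(6·3)=-10/927, b=Δ3−h3·(2M3+M4)/6=-163/309
t_q=1/4 → seg 0, τ=1/4; S=-1+4471/618·τ+0·τ²+-763/618·τ³=10407/13184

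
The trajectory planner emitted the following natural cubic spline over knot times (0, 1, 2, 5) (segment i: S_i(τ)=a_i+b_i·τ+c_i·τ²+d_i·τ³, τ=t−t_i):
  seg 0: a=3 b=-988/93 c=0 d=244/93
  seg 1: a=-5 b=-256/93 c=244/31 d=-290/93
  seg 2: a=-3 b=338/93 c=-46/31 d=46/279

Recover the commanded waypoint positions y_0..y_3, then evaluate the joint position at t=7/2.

y_0 = S_0(0) = a_0 = 3
y_1 = S_1(0) = a_1 = -5
y_2 = S_2(0) = a_2 = -3
y_3 = S_2(3) = -1
t_q=7/2 is in segment 2 (τ=3/2); S_2(τ)=-41/124

y_0=3 y_1=-5 y_2=-3 y_3=-1
S(7/2) = -41/124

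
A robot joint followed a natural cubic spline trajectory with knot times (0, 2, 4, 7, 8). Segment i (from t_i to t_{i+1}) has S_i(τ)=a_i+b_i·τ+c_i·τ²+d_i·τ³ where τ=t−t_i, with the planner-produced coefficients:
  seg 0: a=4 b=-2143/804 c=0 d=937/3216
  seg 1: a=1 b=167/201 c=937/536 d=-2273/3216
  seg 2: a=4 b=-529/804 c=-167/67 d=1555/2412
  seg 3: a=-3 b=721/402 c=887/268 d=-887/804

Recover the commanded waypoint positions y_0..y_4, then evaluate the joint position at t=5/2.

y_0=4 y_1=1 y_2=4 y_3=-3 y_4=1
S(5/2) = 15129/8576

y_0 = S_0(0) = a_0 = 4
y_1 = S_1(0) = a_1 = 1
y_2 = S_2(0) = a_2 = 4
y_3 = S_3(0) = a_3 = -3
y_4 = S_3(1) = 1
t_q=5/2 is in segment 1 (τ=1/2); S_1(τ)=15129/8576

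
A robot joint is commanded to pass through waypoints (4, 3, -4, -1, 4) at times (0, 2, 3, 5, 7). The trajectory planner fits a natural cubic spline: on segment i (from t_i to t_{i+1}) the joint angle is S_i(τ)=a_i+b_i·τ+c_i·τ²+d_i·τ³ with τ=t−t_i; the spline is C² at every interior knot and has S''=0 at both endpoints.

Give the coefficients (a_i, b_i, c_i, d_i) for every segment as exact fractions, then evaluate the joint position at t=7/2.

Δ: Δ0=-1/2, Δ1=-7, Δ2=3/2, Δ3=5/2
row 1: diag=6, rhs=-39; c'=1/6, d'=-13/2
row 2: denom=6−1·1/6=35/6; d'=(51−1·-13/2)/(35/6)=69/7
row 3: denom=8−2·12/35=256/35; d'=(6−2·69/7)/(256/35)=-15/8
back: M3=-15/8
back: M2=69/7−12/35·-15/8=21/2
back: M1=-13/2−1/6·21/2=-33/4
M: M0=0, M1=-33/4, M2=21/2, M3=-15/8, M4=0
seg 0: a=4, c=M0/2=0, d=(M1−M0)/(6·2)=-11/16, b=Δ0−h0·(2M0+M1)/6=9/4
seg 1: a=3, c=M1/2=-33/8, d=(M2−M1)/(6·1)=25/8, b=Δ1−h1·(2M1+M2)/6=-6
seg 2: a=-4, c=M2/2=21/4, d=(M3−M2)/(6·2)=-33/32, b=Δ2−h2·(2M2+M3)/6=-39/8
seg 3: a=-1, c=M3/2=-15/16, d=(M4−M3)/(6·2)=5/32, b=Δ3−h3·(2M3+M4)/6=15/4
t_q=7/2 → seg 2, τ=1/2; S=-4+-39/8·τ+21/4·τ²+-33/32·τ³=-1345/256

  seg 0: a=4 b=9/4 c=0 d=-11/16
  seg 1: a=3 b=-6 c=-33/8 d=25/8
  seg 2: a=-4 b=-39/8 c=21/4 d=-33/32
  seg 3: a=-1 b=15/4 c=-15/16 d=5/32
S(7/2) = -1345/256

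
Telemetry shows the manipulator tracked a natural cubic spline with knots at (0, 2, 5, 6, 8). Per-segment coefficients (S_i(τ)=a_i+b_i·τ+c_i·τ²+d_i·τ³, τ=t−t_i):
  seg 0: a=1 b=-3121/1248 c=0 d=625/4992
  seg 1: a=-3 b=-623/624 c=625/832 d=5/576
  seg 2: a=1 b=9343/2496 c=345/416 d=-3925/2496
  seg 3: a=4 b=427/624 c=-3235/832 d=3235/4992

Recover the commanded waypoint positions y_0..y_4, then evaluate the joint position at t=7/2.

y_0=1 y_1=-3 y_2=1 y_3=4 y_4=-5
S(7/2) = -18491/6656

y_0 = S_0(0) = a_0 = 1
y_1 = S_1(0) = a_1 = -3
y_2 = S_2(0) = a_2 = 1
y_3 = S_3(0) = a_3 = 4
y_4 = S_3(2) = -5
t_q=7/2 is in segment 1 (τ=3/2); S_1(τ)=-18491/6656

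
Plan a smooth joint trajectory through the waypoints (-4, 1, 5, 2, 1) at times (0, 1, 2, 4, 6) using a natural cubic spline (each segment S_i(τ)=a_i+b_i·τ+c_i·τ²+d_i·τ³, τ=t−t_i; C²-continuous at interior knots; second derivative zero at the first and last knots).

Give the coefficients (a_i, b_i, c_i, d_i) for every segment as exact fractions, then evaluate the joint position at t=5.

Δ: Δ0=5, Δ1=4, Δ2=-3/2, Δ3=-1/2
row 1: diag=4, rhs=-6; c'=1/4, d'=-3/2
row 2: denom=6−1·1/4=23/4; d'=(-33−1·-3/2)/(23/4)=-126/23
row 3: denom=8−2·8/23=168/23; d'=(6−2·-126/23)/(168/23)=65/28
back: M3=65/28
back: M2=-126/23−8/23·65/28=-44/7
back: M1=-3/2−1/4·-44/7=1/14
M: M0=0, M1=1/14, M2=-44/7, M3=65/28, M4=0
seg 0: a=-4, c=M0/2=0, d=(M1−M0)/(6·1)=1/84, b=Δ0−h0·(2M0+M1)/6=419/84
seg 1: a=1, c=M1/2=1/28, d=(M2−M1)/(6·1)=-89/84, b=Δ1−h1·(2M1+M2)/6=211/42
seg 2: a=5, c=M2/2=-22/7, d=(M3−M2)/(6·2)=241/336, b=Δ2−h2·(2M2+M3)/6=23/12
seg 3: a=2, c=M3/2=65/56, d=(M4−M3)/(6·2)=-65/336, b=Δ3−h3·(2M3+M4)/6=-43/21
t_q=5 → seg 3, τ=1; S=2+-43/21·τ+65/56·τ²+-65/336·τ³=103/112

  seg 0: a=-4 b=419/84 c=0 d=1/84
  seg 1: a=1 b=211/42 c=1/28 d=-89/84
  seg 2: a=5 b=23/12 c=-22/7 d=241/336
  seg 3: a=2 b=-43/21 c=65/56 d=-65/336
S(5) = 103/112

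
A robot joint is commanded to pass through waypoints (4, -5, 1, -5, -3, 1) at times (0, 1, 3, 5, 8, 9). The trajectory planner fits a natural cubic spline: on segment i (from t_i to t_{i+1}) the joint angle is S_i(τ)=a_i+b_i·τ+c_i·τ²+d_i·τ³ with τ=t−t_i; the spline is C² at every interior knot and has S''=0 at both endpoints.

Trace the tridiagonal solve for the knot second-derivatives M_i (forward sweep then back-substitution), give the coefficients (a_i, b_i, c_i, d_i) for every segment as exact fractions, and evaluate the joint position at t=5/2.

Δ: Δ0=-9, Δ1=3, Δ2=-3, Δ3=2/3, Δ4=4
row 1: diag=6, rhs=72; c'=1/3, d'=12
row 2: denom=8−2·1/3=22/3; d'=(-36−2·12)/(22/3)=-90/11
row 3: denom=10−2·3/11=104/11; d'=(22−2·-90/11)/(104/11)=211/52
row 4: denom=8−3·33/104=733/104; d'=(20−3·211/52)/(733/104)=814/733
back: M4=814/733
back: M3=211/52−33/104·814/733=2716/733
back: M2=-90/11−3/11·2716/733=-6738/733
back: M1=12−1/3·-6738/733=11042/733
M: M0=0, M1=11042/733, M2=-6738/733, M3=2716/733, M4=814/733, M5=0
seg 0: a=4, c=M0/2=0, d=(M1−M0)/(6·1)=5521/2199, b=Δ0−h0·(2M0+M1)/6=-25312/2199
seg 1: a=-5, c=M1/2=5521/733, d=(M2−M1)/(6·2)=-4445/2199, b=Δ1−h1·(2M1+M2)/6=-8749/2199
seg 2: a=1, c=M2/2=-3369/733, d=(M3−M2)/(6·2)=4727/4398, b=Δ2−h2·(2M2+M3)/6=4163/2199
seg 3: a=-5, c=M3/2=1358/733, d=(M4−M3)/(6·3)=-317/2199, b=Δ3−h3·(2M3+M4)/6=-7903/2199
seg 4: a=-3, c=M4/2=407/733, d=(M5−M4)/(6·1)=-407/2199, b=Δ4−h4·(2M4+M5)/6=7982/2199
t_q=5/2 → seg 1, τ=3/2; S=-5+-8749/2199·τ+5521/733·τ²+-4445/2199·τ³=-4943/5864

  seg 0: a=4 b=-25312/2199 c=0 d=5521/2199
  seg 1: a=-5 b=-8749/2199 c=5521/733 d=-4445/2199
  seg 2: a=1 b=4163/2199 c=-3369/733 d=4727/4398
  seg 3: a=-5 b=-7903/2199 c=1358/733 d=-317/2199
  seg 4: a=-3 b=7982/2199 c=407/733 d=-407/2199
S(5/2) = -4943/5864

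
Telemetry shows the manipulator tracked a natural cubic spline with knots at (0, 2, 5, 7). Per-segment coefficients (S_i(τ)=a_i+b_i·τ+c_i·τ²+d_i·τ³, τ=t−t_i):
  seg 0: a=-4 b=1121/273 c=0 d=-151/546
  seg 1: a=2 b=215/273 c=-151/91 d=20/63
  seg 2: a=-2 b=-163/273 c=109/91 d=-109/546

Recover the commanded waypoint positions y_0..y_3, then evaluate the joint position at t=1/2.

y_0 = S_0(0) = a_0 = -4
y_1 = S_1(0) = a_1 = 2
y_2 = S_2(0) = a_2 = -2
y_3 = S_2(2) = 0
t_q=1/2 is in segment 0 (τ=1/2); S_0(τ)=-2885/1456

y_0=-4 y_1=2 y_2=-2 y_3=0
S(1/2) = -2885/1456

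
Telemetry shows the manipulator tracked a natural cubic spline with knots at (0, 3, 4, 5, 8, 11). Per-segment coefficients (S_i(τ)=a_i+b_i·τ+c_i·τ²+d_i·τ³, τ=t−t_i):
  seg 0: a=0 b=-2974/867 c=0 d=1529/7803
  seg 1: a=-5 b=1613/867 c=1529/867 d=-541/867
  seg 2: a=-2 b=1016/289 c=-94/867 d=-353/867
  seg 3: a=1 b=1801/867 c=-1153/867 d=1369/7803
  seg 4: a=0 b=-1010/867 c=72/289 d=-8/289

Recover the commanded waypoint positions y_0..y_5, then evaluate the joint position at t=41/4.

y_0=0 y_1=-5 y_2=-2 y_3=1 y_4=0 y_5=-2
S(41/4) = -3873/2312

y_0 = S_0(0) = a_0 = 0
y_1 = S_1(0) = a_1 = -5
y_2 = S_2(0) = a_2 = -2
y_3 = S_3(0) = a_3 = 1
y_4 = S_4(0) = a_4 = 0
y_5 = S_4(3) = -2
t_q=41/4 is in segment 4 (τ=9/4); S_4(τ)=-3873/2312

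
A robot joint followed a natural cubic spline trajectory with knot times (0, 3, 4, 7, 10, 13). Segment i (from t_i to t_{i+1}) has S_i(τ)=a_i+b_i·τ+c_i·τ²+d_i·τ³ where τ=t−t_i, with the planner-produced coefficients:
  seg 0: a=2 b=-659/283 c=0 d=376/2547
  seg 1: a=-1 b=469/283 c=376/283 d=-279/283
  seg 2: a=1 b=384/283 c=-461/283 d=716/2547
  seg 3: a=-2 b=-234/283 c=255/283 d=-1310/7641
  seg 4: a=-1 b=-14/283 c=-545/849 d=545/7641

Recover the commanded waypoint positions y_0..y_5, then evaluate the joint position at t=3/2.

y_0 = S_0(0) = a_0 = 2
y_1 = S_1(0) = a_1 = -1
y_2 = S_2(0) = a_2 = 1
y_3 = S_3(0) = a_3 = -2
y_4 = S_4(0) = a_4 = -1
y_5 = S_4(3) = -5
t_q=3/2 is in segment 0 (τ=3/2); S_0(τ)=-563/566

y_0=2 y_1=-1 y_2=1 y_3=-2 y_4=-1 y_5=-5
S(3/2) = -563/566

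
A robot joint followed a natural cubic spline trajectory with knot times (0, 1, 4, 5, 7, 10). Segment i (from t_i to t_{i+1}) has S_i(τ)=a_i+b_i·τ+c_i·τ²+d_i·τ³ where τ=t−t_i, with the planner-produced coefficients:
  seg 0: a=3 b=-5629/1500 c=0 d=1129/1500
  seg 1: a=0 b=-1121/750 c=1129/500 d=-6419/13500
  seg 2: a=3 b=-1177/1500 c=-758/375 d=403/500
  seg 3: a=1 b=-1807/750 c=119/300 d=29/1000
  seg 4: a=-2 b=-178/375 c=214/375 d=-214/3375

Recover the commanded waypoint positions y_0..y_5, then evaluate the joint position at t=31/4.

y_0=3 y_1=0 y_2=3 y_3=1 y_4=-2 y_5=0
S(31/4) = -8247/4000

y_0 = S_0(0) = a_0 = 3
y_1 = S_1(0) = a_1 = 0
y_2 = S_2(0) = a_2 = 3
y_3 = S_3(0) = a_3 = 1
y_4 = S_4(0) = a_4 = -2
y_5 = S_4(3) = 0
t_q=31/4 is in segment 4 (τ=3/4); S_4(τ)=-8247/4000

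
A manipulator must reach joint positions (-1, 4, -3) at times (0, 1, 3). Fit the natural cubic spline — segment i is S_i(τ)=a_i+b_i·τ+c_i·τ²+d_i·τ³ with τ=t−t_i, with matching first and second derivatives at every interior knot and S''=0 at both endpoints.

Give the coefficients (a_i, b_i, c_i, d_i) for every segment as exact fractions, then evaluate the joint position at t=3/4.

Δ: Δ0=5, Δ1=-7/2
row 1: diag=6, rhs=-51; c'=1/3, d'=-17/2
back: M1=-17/2
M: M0=0, M1=-17/2, M2=0
seg 0: a=-1, c=M0/2=0, d=(M1−M0)/(6·1)=-17/12, b=Δ0−h0·(2M0+M1)/6=77/12
seg 1: a=4, c=M1/2=-17/4, d=(M2−M1)/(6·2)=17/24, b=Δ1−h1·(2M1+M2)/6=13/6
t_q=3/4 → seg 0, τ=3/4; S=-1+77/12·τ+0·τ²+-17/12·τ³=823/256

  seg 0: a=-1 b=77/12 c=0 d=-17/12
  seg 1: a=4 b=13/6 c=-17/4 d=17/24
S(3/4) = 823/256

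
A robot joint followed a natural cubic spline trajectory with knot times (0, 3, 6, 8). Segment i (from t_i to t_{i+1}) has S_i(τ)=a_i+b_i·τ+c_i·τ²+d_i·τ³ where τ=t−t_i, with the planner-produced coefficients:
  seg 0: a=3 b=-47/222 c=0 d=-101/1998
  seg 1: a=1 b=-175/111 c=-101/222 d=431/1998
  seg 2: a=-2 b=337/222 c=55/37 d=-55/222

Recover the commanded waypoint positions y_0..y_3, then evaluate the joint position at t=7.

y_0 = S_0(0) = a_0 = 3
y_1 = S_1(0) = a_1 = 1
y_2 = S_2(0) = a_2 = -2
y_3 = S_2(2) = 5
t_q=7 is in segment 2 (τ=1); S_2(τ)=28/37

y_0=3 y_1=1 y_2=-2 y_3=5
S(7) = 28/37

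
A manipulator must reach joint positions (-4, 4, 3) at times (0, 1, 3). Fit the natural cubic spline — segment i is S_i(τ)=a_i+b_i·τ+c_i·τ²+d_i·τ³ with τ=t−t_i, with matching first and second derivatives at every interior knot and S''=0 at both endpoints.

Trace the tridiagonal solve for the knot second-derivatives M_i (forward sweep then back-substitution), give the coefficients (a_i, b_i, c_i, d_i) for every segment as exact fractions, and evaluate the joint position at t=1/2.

  seg 0: a=-4 b=113/12 c=0 d=-17/12
  seg 1: a=4 b=31/6 c=-17/4 d=17/24
S(1/2) = 17/32

Δ: Δ0=8, Δ1=-1/2
row 1: diag=6, rhs=-51; c'=1/3, d'=-17/2
back: M1=-17/2
M: M0=0, M1=-17/2, M2=0
seg 0: a=-4, c=M0/2=0, d=(M1−M0)/(6·1)=-17/12, b=Δ0−h0·(2M0+M1)/6=113/12
seg 1: a=4, c=M1/2=-17/4, d=(M2−M1)/(6·2)=17/24, b=Δ1−h1·(2M1+M2)/6=31/6
t_q=1/2 → seg 0, τ=1/2; S=-4+113/12·τ+0·τ²+-17/12·τ³=17/32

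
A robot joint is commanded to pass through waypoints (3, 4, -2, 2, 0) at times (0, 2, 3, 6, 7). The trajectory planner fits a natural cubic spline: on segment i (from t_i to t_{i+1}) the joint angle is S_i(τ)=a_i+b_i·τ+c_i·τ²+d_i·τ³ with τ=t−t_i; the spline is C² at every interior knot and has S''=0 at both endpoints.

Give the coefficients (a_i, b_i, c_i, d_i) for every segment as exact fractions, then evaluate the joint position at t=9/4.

Δ: Δ0=1/2, Δ1=-6, Δ2=4/3, Δ3=-2
row 1: diag=6, rhs=-39; c'=1/6, d'=-13/2
row 2: denom=8−1·1/6=47/6; d'=(44−1·-13/2)/(47/6)=303/47
row 3: denom=8−3·18/47=322/47; d'=(-20−3·303/47)/(322/47)=-1849/322
back: M3=-1849/322
back: M2=303/47−18/47·-1849/322=1392/161
back: M1=-13/2−1/6·1392/161=-2557/322
M: M0=0, M1=-2557/322, M2=1392/161, M3=-1849/322, M4=0
seg 0: a=3, c=M0/2=0, d=(M1−M0)/(6·2)=-2557/3864, b=Δ0−h0·(2M0+M1)/6=1520/483
seg 1: a=4, c=M1/2=-2557/644, d=(M2−M1)/(6·1)=763/276, b=Δ1−h1·(2M1+M2)/6=-4631/966
seg 2: a=-2, c=M2/2=696/161, d=(M3−M2)/(6·3)=-4633/5796, b=Δ2−h2·(2M2+M3)/6=-8581/1932
seg 3: a=2, c=M3/2=-1849/644, d=(M4−M3)/(6·1)=1849/1932, b=Δ3−h3·(2M3+M4)/6=-83/966
t_q=9/4 → seg 1, τ=1/4; S=4+-4631/966·τ+-2557/644·τ²+763/276·τ³=4653/1792

  seg 0: a=3 b=1520/483 c=0 d=-2557/3864
  seg 1: a=4 b=-4631/966 c=-2557/644 d=763/276
  seg 2: a=-2 b=-8581/1932 c=696/161 d=-4633/5796
  seg 3: a=2 b=-83/966 c=-1849/644 d=1849/1932
S(9/4) = 4653/1792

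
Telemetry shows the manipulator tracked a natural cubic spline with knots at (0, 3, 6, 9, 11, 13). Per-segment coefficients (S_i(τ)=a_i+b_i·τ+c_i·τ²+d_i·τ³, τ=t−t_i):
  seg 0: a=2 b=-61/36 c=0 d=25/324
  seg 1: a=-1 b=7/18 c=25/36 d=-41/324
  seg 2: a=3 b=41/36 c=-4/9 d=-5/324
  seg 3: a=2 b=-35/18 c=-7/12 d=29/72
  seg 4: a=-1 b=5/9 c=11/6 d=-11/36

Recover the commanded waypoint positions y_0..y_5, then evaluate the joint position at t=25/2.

y_0 = S_0(0) = a_0 = 2
y_1 = S_1(0) = a_1 = -1
y_2 = S_2(0) = a_2 = 3
y_3 = S_3(0) = a_3 = 2
y_4 = S_4(0) = a_4 = -1
y_5 = S_4(2) = 5
t_q=25/2 is in segment 4 (τ=3/2); S_4(τ)=281/96

y_0=2 y_1=-1 y_2=3 y_3=2 y_4=-1 y_5=5
S(25/2) = 281/96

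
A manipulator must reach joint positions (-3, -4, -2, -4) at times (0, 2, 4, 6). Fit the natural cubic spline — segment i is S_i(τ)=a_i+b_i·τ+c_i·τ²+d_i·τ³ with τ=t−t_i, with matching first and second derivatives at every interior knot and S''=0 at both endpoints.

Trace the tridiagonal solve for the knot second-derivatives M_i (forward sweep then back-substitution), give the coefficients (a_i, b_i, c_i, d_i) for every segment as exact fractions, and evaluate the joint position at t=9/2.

Δ: Δ0=-1/2, Δ1=1, Δ2=-1
row 1: diag=8, rhs=9; c'=1/4, d'=9/8
row 2: denom=8−2·1/4=15/2; d'=(-12−2·9/8)/(15/2)=-19/10
back: M2=-19/10
back: M1=9/8−1/4·-19/10=8/5
M: M0=0, M1=8/5, M2=-19/10, M3=0
seg 0: a=-3, c=M0/2=0, d=(M1−M0)/(6·2)=2/15, b=Δ0−h0·(2M0+M1)/6=-31/30
seg 1: a=-4, c=M1/2=4/5, d=(M2−M1)/(6·2)=-7/24, b=Δ1−h1·(2M1+M2)/6=17/30
seg 2: a=-2, c=M2/2=-19/20, d=(M3−M2)/(6·2)=19/120, b=Δ2−h2·(2M2+M3)/6=4/15
t_q=9/2 → seg 2, τ=1/2; S=-2+4/15·τ+-19/20·τ²+19/120·τ³=-667/320

  seg 0: a=-3 b=-31/30 c=0 d=2/15
  seg 1: a=-4 b=17/30 c=4/5 d=-7/24
  seg 2: a=-2 b=4/15 c=-19/20 d=19/120
S(9/2) = -667/320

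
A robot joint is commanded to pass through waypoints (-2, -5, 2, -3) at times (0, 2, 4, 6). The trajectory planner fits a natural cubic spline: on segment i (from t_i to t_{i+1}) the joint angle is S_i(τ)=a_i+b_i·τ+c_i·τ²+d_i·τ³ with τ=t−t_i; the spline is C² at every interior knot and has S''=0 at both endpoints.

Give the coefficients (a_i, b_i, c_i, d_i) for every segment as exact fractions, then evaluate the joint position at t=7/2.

  seg 0: a=-2 b=-97/30 c=0 d=13/30
  seg 1: a=-5 b=59/30 c=13/5 d=-11/12
  seg 2: a=2 b=41/30 c=-29/10 d=29/60
S(7/2) = 113/160

Δ: Δ0=-3/2, Δ1=7/2, Δ2=-5/2
row 1: diag=8, rhs=30; c'=1/4, d'=15/4
row 2: denom=8−2·1/4=15/2; d'=(-36−2·15/4)/(15/2)=-29/5
back: M2=-29/5
back: M1=15/4−1/4·-29/5=26/5
M: M0=0, M1=26/5, M2=-29/5, M3=0
seg 0: a=-2, c=M0/2=0, d=(M1−M0)/(6·2)=13/30, b=Δ0−h0·(2M0+M1)/6=-97/30
seg 1: a=-5, c=M1/2=13/5, d=(M2−M1)/(6·2)=-11/12, b=Δ1−h1·(2M1+M2)/6=59/30
seg 2: a=2, c=M2/2=-29/10, d=(M3−M2)/(6·2)=29/60, b=Δ2−h2·(2M2+M3)/6=41/30
t_q=7/2 → seg 1, τ=3/2; S=-5+59/30·τ+13/5·τ²+-11/12·τ³=113/160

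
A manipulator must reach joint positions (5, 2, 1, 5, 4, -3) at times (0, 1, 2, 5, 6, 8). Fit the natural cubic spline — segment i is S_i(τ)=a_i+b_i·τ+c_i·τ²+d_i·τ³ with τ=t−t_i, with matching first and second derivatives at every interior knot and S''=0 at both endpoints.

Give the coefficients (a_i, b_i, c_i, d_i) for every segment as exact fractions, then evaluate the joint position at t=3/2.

  seg 0: a=5 b=-25337/7446 c=0 d=2999/7446
  seg 1: a=2 b=-8170/3723 c=2999/2482 d=-103/7446
  seg 2: a=1 b=1345/7446 c=1448/1241 d=-5827/22338
  seg 3: a=5 b=515/3723 c=-2931/2482 d=317/7446
  seg 4: a=4 b=-15605/7446 c=-1307/1241 d=1307/7446
S(3/2) = 23889/19856

Δ: Δ0=-3, Δ1=-1, Δ2=4/3, Δ3=-1, Δ4=-7/2
row 1: diag=4, rhs=12; c'=1/4, d'=3
row 2: denom=8−1·1/4=31/4; d'=(14−1·3)/(31/4)=44/31
row 3: denom=8−3·12/31=212/31; d'=(-14−3·44/31)/(212/31)=-283/106
row 4: denom=6−1·31/212=1241/212; d'=(-15−1·-283/106)/(1241/212)=-2614/1241
back: M4=-2614/1241
back: M3=-283/106−31/212·-2614/1241=-2931/1241
back: M2=44/31−12/31·-2931/1241=2896/1241
back: M1=3−1/4·2896/1241=2999/1241
M: M0=0, M1=2999/1241, M2=2896/1241, M3=-2931/1241, M4=-2614/1241, M5=0
seg 0: a=5, c=M0/2=0, d=(M1−M0)/(6·1)=2999/7446, b=Δ0−h0·(2M0+M1)/6=-25337/7446
seg 1: a=2, c=M1/2=2999/2482, d=(M2−M1)/(6·1)=-103/7446, b=Δ1−h1·(2M1+M2)/6=-8170/3723
seg 2: a=1, c=M2/2=1448/1241, d=(M3−M2)/(6·3)=-5827/22338, b=Δ2−h2·(2M2+M3)/6=1345/7446
seg 3: a=5, c=M3/2=-2931/2482, d=(M4−M3)/(6·1)=317/7446, b=Δ3−h3·(2M3+M4)/6=515/3723
seg 4: a=4, c=M4/2=-1307/1241, d=(M5−M4)/(6·2)=1307/7446, b=Δ4−h4·(2M4+M5)/6=-15605/7446
t_q=3/2 → seg 1, τ=1/2; S=2+-8170/3723·τ+2999/2482·τ²+-103/7446·τ³=23889/19856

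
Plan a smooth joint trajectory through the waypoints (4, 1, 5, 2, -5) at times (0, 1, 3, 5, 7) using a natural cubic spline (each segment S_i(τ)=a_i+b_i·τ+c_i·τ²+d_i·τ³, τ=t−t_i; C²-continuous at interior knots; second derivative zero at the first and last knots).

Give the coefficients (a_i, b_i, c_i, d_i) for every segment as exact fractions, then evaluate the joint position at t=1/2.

Δ: Δ0=-3, Δ1=2, Δ2=-3/2, Δ3=-7/2
row 1: diag=6, rhs=30; c'=1/3, d'=5
row 2: denom=8−2·1/3=22/3; d'=(-21−2·5)/(22/3)=-93/22
row 3: denom=8−2·3/11=82/11; d'=(-12−2·-93/22)/(82/11)=-39/82
back: M3=-39/82
back: M2=-93/22−3/11·-39/82=-168/41
back: M1=5−1/3·-168/41=261/41
M: M0=0, M1=261/41, M2=-168/41, M3=-39/82, M4=0
seg 0: a=4, c=M0/2=0, d=(M1−M0)/(6·1)=87/82, b=Δ0−h0·(2M0+M1)/6=-333/82
seg 1: a=1, c=M1/2=261/82, d=(M2−M1)/(6·2)=-143/164, b=Δ1−h1·(2M1+M2)/6=-36/41
seg 2: a=5, c=M2/2=-84/41, d=(M3−M2)/(6·2)=99/328, b=Δ2−h2·(2M2+M3)/6=57/41
seg 3: a=2, c=M3/2=-39/164, d=(M4−M3)/(6·2)=13/328, b=Δ3−h3·(2M3+M4)/6=-261/82
t_q=1/2 → seg 0, τ=1/2; S=4+-333/82·τ+0·τ²+87/82·τ³=1379/656

  seg 0: a=4 b=-333/82 c=0 d=87/82
  seg 1: a=1 b=-36/41 c=261/82 d=-143/164
  seg 2: a=5 b=57/41 c=-84/41 d=99/328
  seg 3: a=2 b=-261/82 c=-39/164 d=13/328
S(1/2) = 1379/656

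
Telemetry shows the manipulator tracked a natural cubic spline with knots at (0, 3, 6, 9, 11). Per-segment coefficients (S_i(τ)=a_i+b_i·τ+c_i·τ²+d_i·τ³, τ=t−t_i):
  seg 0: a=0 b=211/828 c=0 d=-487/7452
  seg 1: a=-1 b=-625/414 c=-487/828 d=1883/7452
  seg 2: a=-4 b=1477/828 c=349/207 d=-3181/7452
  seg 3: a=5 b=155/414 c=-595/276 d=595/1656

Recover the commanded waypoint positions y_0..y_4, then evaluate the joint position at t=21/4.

y_0=0 y_1=-1 y_2=-4 y_3=5 y_4=0
S(21/4) = -1151/256

y_0 = S_0(0) = a_0 = 0
y_1 = S_1(0) = a_1 = -1
y_2 = S_2(0) = a_2 = -4
y_3 = S_3(0) = a_3 = 5
y_4 = S_3(2) = 0
t_q=21/4 is in segment 1 (τ=9/4); S_1(τ)=-1151/256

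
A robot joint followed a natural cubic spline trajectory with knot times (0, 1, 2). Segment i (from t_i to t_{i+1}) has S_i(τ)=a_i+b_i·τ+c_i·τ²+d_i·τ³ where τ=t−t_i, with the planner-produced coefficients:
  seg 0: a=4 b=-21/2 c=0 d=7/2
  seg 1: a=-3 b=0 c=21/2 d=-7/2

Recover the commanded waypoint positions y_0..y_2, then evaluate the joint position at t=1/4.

y_0 = S_0(0) = a_0 = 4
y_1 = S_1(0) = a_1 = -3
y_2 = S_1(1) = 4
t_q=1/4 is in segment 0 (τ=1/4); S_0(τ)=183/128

y_0=4 y_1=-3 y_2=4
S(1/4) = 183/128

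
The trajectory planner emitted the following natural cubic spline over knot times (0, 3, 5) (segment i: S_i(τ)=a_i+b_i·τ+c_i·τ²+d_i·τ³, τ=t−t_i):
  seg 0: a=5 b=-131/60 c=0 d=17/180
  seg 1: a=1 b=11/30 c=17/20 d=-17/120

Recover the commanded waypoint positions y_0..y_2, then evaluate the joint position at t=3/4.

y_0 = S_0(0) = a_0 = 5
y_1 = S_1(0) = a_1 = 1
y_2 = S_1(2) = 4
t_q=3/4 is in segment 0 (τ=3/4); S_0(τ)=871/256

y_0=5 y_1=1 y_2=4
S(3/4) = 871/256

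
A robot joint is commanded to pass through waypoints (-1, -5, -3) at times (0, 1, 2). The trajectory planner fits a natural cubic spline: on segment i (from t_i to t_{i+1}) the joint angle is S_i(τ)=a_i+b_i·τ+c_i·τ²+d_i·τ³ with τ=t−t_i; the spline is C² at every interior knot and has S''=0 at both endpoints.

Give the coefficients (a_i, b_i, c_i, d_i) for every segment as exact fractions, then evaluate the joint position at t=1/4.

  seg 0: a=-1 b=-11/2 c=0 d=3/2
  seg 1: a=-5 b=-1 c=9/2 d=-3/2
S(1/4) = -301/128

Δ: Δ0=-4, Δ1=2
row 1: diag=4, rhs=36; c'=1/4, d'=9
back: M1=9
M: M0=0, M1=9, M2=0
seg 0: a=-1, c=M0/2=0, d=(M1−M0)/(6·1)=3/2, b=Δ0−h0·(2M0+M1)/6=-11/2
seg 1: a=-5, c=M1/2=9/2, d=(M2−M1)/(6·1)=-3/2, b=Δ1−h1·(2M1+M2)/6=-1
t_q=1/4 → seg 0, τ=1/4; S=-1+-11/2·τ+0·τ²+3/2·τ³=-301/128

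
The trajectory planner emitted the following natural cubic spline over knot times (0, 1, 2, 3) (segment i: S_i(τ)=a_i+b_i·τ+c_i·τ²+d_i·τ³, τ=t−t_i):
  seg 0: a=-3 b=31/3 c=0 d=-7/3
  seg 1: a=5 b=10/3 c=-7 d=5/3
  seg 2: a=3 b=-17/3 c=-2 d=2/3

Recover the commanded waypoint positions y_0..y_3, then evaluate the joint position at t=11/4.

y_0=-3 y_1=5 y_2=3 y_3=-4
S(11/4) = -67/32

y_0 = S_0(0) = a_0 = -3
y_1 = S_1(0) = a_1 = 5
y_2 = S_2(0) = a_2 = 3
y_3 = S_2(1) = -4
t_q=11/4 is in segment 2 (τ=3/4); S_2(τ)=-67/32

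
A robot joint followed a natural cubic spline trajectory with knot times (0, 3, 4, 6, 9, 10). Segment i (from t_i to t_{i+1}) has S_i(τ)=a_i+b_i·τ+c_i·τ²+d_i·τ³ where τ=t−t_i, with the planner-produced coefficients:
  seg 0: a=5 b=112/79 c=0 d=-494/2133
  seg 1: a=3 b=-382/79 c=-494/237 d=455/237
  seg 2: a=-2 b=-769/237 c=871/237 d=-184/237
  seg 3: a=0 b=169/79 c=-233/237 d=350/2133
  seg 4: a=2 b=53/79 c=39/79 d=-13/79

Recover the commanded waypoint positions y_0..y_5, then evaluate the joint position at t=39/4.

y_0=5 y_1=3 y_2=-2 y_3=0 y_4=2 y_5=3
S(39/4) = 13709/5056

y_0 = S_0(0) = a_0 = 5
y_1 = S_1(0) = a_1 = 3
y_2 = S_2(0) = a_2 = -2
y_3 = S_3(0) = a_3 = 0
y_4 = S_4(0) = a_4 = 2
y_5 = S_4(1) = 3
t_q=39/4 is in segment 4 (τ=3/4); S_4(τ)=13709/5056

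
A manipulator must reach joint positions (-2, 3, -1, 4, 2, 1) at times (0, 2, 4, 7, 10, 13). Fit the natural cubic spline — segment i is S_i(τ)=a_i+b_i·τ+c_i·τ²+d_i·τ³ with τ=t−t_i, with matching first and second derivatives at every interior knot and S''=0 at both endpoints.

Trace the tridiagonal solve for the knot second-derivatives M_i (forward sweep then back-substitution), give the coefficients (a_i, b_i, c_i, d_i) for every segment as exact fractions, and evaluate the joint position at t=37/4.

Δ: Δ0=5/2, Δ1=-2, Δ2=5/3, Δ3=-2/3, Δ4=-1/3
row 1: diag=8, rhs=-27; c'=1/4, d'=-27/8
row 2: denom=10−2·1/4=19/2; d'=(22−2·-27/8)/(19/2)=115/38
row 3: denom=12−3·6/19=210/19; d'=(-14−3·115/38)/(210/19)=-877/420
row 4: denom=12−3·19/70=783/70; d'=(2−3·-877/420)/(783/70)=1157/1566
back: M4=1157/1566
back: M3=-877/420−19/70·1157/1566=-1792/783
back: M2=115/38−6/19·-1792/783=1957/522
back: M1=-27/8−1/4·1957/522=-2251/522
M: M0=0, M1=-2251/522, M2=1957/522, M3=-1792/783, M4=1157/1566, M5=0
seg 0: a=-2, c=M0/2=0, d=(M1−M0)/(6·2)=-2251/6264, b=Δ0−h0·(2M0+M1)/6=3083/783
seg 1: a=3, c=M1/2=-2251/1044, d=(M2−M1)/(6·2)=526/783, b=Δ1−h1·(2M1+M2)/6=-587/1566
seg 2: a=-1, c=M2/2=1957/1044, d=(M3−M2)/(6·3)=-9455/28188, b=Δ2−h2·(2M2+M3)/6=-1469/1566
seg 3: a=4, c=M3/2=-896/783, d=(M4−M3)/(6·3)=4741/28188, b=Δ3−h3·(2M3+M4)/6=3923/3132
seg 4: a=2, c=M4/2=1157/3132, d=(M5−M4)/(6·3)=-1157/28188, b=Δ4−h4·(2M4+M5)/6=-1679/1566
t_q=37/4 → seg 3, τ=9/4; S=4+3923/3132·τ+-896/783·τ²+4741/28188·τ³=65501/22272

  seg 0: a=-2 b=3083/783 c=0 d=-2251/6264
  seg 1: a=3 b=-587/1566 c=-2251/1044 d=526/783
  seg 2: a=-1 b=-1469/1566 c=1957/1044 d=-9455/28188
  seg 3: a=4 b=3923/3132 c=-896/783 d=4741/28188
  seg 4: a=2 b=-1679/1566 c=1157/3132 d=-1157/28188
S(37/4) = 65501/22272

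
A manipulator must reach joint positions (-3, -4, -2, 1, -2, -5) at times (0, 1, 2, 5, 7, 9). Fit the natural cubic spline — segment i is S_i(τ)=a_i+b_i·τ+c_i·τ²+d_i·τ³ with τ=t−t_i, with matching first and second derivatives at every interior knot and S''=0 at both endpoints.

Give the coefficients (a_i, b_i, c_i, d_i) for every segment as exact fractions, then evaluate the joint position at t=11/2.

  seg 0: a=-3 b=-923/517 c=0 d=406/517
  seg 1: a=-4 b=295/517 c=1218/517 d=-479/517
  seg 2: a=-2 b=1294/517 c=-219/517 d=-40/1551
  seg 3: a=1 b=-380/517 c=-339/517 d=565/4136
  seg 4: a=-2 b=-1777/1034 c=339/2068 d=-113/4136
S(11/2) = 16069/33088

Δ: Δ0=-1, Δ1=2, Δ2=1, Δ3=-3/2, Δ4=-3/2
row 1: diag=4, rhs=18; c'=1/4, d'=9/2
row 2: denom=8−1·1/4=31/4; d'=(-6−1·9/2)/(31/4)=-42/31
row 3: denom=10−3·12/31=274/31; d'=(-15−3·-42/31)/(274/31)=-339/274
row 4: denom=8−2·31/137=1034/137; d'=(0−2·-339/274)/(1034/137)=339/1034
back: M4=339/1034
back: M3=-339/274−31/137·339/1034=-678/517
back: M2=-42/31−12/31·-678/517=-438/517
back: M1=9/2−1/4·-438/517=2436/517
M: M0=0, M1=2436/517, M2=-438/517, M3=-678/517, M4=339/1034, M5=0
seg 0: a=-3, c=M0/2=0, d=(M1−M0)/(6·1)=406/517, b=Δ0−h0·(2M0+M1)/6=-923/517
seg 1: a=-4, c=M1/2=1218/517, d=(M2−M1)/(6·1)=-479/517, b=Δ1−h1·(2M1+M2)/6=295/517
seg 2: a=-2, c=M2/2=-219/517, d=(M3−M2)/(6·3)=-40/1551, b=Δ2−h2·(2M2+M3)/6=1294/517
seg 3: a=1, c=M3/2=-339/517, d=(M4−M3)/(6·2)=565/4136, b=Δ3−h3·(2M3+M4)/6=-380/517
seg 4: a=-2, c=M4/2=339/2068, d=(M5−M4)/(6·2)=-113/4136, b=Δ4−h4·(2M4+M5)/6=-1777/1034
t_q=11/2 → seg 3, τ=1/2; S=1+-380/517·τ+-339/517·τ²+565/4136·τ³=16069/33088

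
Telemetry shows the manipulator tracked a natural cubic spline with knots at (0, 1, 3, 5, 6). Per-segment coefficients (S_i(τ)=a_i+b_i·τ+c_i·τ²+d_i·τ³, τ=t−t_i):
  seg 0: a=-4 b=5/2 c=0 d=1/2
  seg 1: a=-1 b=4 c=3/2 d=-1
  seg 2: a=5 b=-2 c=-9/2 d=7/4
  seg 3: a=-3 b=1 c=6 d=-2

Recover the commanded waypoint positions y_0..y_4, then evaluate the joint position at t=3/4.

y_0=-4 y_1=-1 y_2=5 y_3=-3 y_4=2
S(3/4) = -245/128

y_0 = S_0(0) = a_0 = -4
y_1 = S_1(0) = a_1 = -1
y_2 = S_2(0) = a_2 = 5
y_3 = S_3(0) = a_3 = -3
y_4 = S_3(1) = 2
t_q=3/4 is in segment 0 (τ=3/4); S_0(τ)=-245/128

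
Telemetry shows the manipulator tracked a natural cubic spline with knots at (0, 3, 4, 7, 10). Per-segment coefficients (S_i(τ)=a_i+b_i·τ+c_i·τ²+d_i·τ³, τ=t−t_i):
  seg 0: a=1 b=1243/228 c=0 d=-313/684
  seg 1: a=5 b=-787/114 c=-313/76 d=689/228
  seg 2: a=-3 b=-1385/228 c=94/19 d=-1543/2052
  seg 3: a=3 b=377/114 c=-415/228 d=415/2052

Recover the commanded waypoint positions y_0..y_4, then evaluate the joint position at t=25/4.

y_0 = S_0(0) = a_0 = 1
y_1 = S_1(0) = a_1 = 5
y_2 = S_2(0) = a_2 = -3
y_3 = S_3(0) = a_3 = 3
y_4 = S_3(3) = 2
t_q=25/4 is in segment 2 (τ=9/4); S_2(τ)=-909/4864

y_0=1 y_1=5 y_2=-3 y_3=3 y_4=2
S(25/4) = -909/4864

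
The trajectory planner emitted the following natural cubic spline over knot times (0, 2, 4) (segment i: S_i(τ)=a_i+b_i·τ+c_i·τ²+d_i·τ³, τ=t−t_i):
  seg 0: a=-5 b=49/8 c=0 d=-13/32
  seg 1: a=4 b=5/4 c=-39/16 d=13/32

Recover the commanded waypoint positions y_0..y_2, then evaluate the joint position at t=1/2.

y_0=-5 y_1=4 y_2=0
S(1/2) = -509/256

y_0 = S_0(0) = a_0 = -5
y_1 = S_1(0) = a_1 = 4
y_2 = S_1(2) = 0
t_q=1/2 is in segment 0 (τ=1/2); S_0(τ)=-509/256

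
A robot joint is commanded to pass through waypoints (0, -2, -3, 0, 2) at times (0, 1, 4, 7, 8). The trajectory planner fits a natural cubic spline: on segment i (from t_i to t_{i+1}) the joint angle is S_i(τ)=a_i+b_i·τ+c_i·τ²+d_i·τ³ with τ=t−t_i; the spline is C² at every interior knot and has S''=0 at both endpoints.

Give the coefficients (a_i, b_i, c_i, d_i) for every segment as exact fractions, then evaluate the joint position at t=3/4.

  seg 0: a=0 b=-685/312 c=0 d=61/312
  seg 1: a=-2 b=-251/156 c=61/104 d=-151/2808
  seg 2: a=-3 b=11/24 c=4/39 d=73/2808
  seg 3: a=0 b=277/156 c=35/104 d=-35/312
S(3/4) = -10411/6656

Δ: Δ0=-2, Δ1=-1/3, Δ2=1, Δ3=2
row 1: diag=8, rhs=10; c'=3/8, d'=5/4
row 2: denom=12−3·3/8=87/8; d'=(8−3·5/4)/(87/8)=34/87
row 3: denom=8−3·8/29=208/29; d'=(6−3·34/87)/(208/29)=35/52
back: M3=35/52
back: M2=34/87−8/29·35/52=8/39
back: M1=5/4−3/8·8/39=61/52
M: M0=0, M1=61/52, M2=8/39, M3=35/52, M4=0
seg 0: a=0, c=M0/2=0, d=(M1−M0)/(6·1)=61/312, b=Δ0−h0·(2M0+M1)/6=-685/312
seg 1: a=-2, c=M1/2=61/104, d=(M2−M1)/(6·3)=-151/2808, b=Δ1−h1·(2M1+M2)/6=-251/156
seg 2: a=-3, c=M2/2=4/39, d=(M3−M2)/(6·3)=73/2808, b=Δ2−h2·(2M2+M3)/6=11/24
seg 3: a=0, c=M3/2=35/104, d=(M4−M3)/(6·1)=-35/312, b=Δ3−h3·(2M3+M4)/6=277/156
t_q=3/4 → seg 0, τ=3/4; S=0+-685/312·τ+0·τ²+61/312·τ³=-10411/6656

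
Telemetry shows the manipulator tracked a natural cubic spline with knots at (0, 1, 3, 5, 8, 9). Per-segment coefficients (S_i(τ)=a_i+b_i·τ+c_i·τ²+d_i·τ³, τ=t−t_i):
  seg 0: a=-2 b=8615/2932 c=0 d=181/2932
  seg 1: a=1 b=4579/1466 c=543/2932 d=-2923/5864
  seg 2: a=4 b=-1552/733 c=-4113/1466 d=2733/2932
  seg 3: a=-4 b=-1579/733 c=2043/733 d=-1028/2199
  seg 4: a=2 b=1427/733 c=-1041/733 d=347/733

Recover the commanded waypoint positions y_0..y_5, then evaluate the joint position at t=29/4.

y_0=-2 y_1=1 y_2=4 y_3=-4 y_4=2 y_5=3
S(29/4) = -181/2932

y_0 = S_0(0) = a_0 = -2
y_1 = S_1(0) = a_1 = 1
y_2 = S_2(0) = a_2 = 4
y_3 = S_3(0) = a_3 = -4
y_4 = S_4(0) = a_4 = 2
y_5 = S_4(1) = 3
t_q=29/4 is in segment 3 (τ=9/4); S_3(τ)=-181/2932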